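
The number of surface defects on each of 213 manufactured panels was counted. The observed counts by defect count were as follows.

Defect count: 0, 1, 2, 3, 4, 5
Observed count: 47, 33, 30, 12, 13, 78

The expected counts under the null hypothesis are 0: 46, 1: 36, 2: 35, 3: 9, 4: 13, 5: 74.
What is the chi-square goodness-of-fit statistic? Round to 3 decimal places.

cat         O        E   (O−E)²/E
0          47       46     0.0217
1          33       36     0.2500
2          30       35     0.7143
3          12        9     1.0000
4          13       13     0.0000
5          78       74     0.2162
Sum = 2.202

2.202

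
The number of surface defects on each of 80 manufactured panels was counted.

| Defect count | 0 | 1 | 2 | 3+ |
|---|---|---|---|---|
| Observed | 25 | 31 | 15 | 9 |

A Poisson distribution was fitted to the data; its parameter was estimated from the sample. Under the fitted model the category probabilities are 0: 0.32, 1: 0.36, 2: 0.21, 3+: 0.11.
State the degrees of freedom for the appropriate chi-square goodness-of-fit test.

2

There are k = 4 categories and 1 parameter estimated from the data, so df = 4 − 1 − 1 = 2.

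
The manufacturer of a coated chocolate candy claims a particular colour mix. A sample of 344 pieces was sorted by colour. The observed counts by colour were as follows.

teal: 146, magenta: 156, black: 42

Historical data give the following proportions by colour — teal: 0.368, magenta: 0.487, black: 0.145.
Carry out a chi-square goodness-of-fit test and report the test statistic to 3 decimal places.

Expected counts E_i = n·p_i: 344×0.368 = 126.592, 344×0.487 = 167.528, 344×0.145 = 49.88.
teal: (146 − 126.592)²/126.592 = 376.670464/126.592 = 2.9755
magenta: (156 − 167.528)²/167.528 = 132.894784/167.528 = 0.7933
black: (42 − 49.88)²/49.88 = 62.0944/49.88 = 1.2449
Sum = 5.014

5.014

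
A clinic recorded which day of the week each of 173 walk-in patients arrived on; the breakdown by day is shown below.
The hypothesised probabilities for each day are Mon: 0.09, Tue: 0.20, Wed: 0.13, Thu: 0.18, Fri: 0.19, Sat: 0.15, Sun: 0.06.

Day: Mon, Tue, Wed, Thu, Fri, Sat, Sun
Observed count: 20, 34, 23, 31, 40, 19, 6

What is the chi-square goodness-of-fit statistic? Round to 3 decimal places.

Expected counts E_i = n·p_i: 173×0.09 = 15.57, 173×0.20 = 34.6, 173×0.13 = 22.49, 173×0.18 = 31.14, 173×0.19 = 32.87, 173×0.15 = 25.95, 173×0.06 = 10.38.
Mon: (20 − 15.57)²/15.57 = 19.6249/15.57 = 1.2604
Tue: (34 − 34.6)²/34.6 = 0.36/34.6 = 0.0104
Wed: (23 − 22.49)²/22.49 = 0.2601/22.49 = 0.0116
Thu: (31 − 31.14)²/31.14 = 0.0196/31.14 = 0.0006
Fri: (40 − 32.87)²/32.87 = 50.8369/32.87 = 1.5466
Sat: (19 − 25.95)²/25.95 = 48.3025/25.95 = 1.8614
Sun: (6 − 10.38)²/10.38 = 19.1844/10.38 = 1.8482
Sum = 6.539

6.539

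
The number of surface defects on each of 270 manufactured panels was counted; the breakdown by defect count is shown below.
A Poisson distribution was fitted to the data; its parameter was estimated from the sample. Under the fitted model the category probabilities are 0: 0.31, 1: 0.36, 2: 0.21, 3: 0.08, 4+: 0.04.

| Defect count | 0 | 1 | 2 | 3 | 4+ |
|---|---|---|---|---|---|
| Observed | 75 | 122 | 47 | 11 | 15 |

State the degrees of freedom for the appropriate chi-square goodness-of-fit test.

There are k = 5 categories and 1 parameter estimated from the data, so df = 5 − 1 − 1 = 3.

3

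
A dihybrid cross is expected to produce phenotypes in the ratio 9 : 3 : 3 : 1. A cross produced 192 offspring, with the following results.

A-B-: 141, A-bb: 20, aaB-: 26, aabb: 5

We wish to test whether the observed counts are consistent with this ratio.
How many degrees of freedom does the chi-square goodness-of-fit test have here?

3

There are k = 4 categories and no parameters were estimated from the data, so df = 4 − 1 = 3.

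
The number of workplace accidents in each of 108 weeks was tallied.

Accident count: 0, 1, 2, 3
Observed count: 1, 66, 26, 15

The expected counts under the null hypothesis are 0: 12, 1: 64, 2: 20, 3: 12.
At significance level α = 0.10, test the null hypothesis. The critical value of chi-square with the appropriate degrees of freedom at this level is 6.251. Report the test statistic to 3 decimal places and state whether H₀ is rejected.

χ² = (1−12)²/12 + (66−64)²/64 + (26−20)²/20 + (15−12)²/12
   = 10.0833 + 0.0625 + 1.8000 + 0.7500
Sum = 12.696
df = 3. Since 12.696 > 6.251, we reject H₀.

12.696; reject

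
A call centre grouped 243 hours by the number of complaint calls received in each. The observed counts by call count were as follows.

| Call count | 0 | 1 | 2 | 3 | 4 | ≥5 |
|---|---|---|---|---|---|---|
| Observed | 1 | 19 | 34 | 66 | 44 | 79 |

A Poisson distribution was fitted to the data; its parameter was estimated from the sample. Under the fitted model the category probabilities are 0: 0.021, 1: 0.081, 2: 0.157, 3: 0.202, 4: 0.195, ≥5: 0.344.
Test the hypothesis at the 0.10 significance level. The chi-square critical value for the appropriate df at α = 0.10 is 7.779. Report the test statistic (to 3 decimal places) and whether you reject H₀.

10.097; reject

Expected counts E_i = n·p_i: 243×0.021 = 5.103, 243×0.081 = 19.683, 243×0.157 = 38.151, 243×0.202 = 49.086, 243×0.195 = 47.385, 243×0.344 = 83.592.
χ² = (1−5.103)²/5.103 + (19−19.683)²/19.683 + (34−38.151)²/38.151 + (66−49.086)²/49.086 + (44−47.385)²/47.385 + (79−83.592)²/83.592
   = 3.2990 + 0.0237 + 0.4516 + 5.8282 + 0.2418 + 0.2523
Sum = 10.097
df = 4. Since 10.097 > 7.779, we reject H₀.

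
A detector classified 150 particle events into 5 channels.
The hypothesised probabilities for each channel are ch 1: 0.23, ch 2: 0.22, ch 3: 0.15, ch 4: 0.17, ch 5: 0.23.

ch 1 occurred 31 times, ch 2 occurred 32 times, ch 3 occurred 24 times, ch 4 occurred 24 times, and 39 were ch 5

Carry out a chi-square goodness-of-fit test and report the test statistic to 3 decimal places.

1.161

Expected counts E_i = n·p_i: 150×0.23 = 34.5, 150×0.22 = 33, 150×0.15 = 22.5, 150×0.17 = 25.5, 150×0.23 = 34.5.
cat         O        E   (O−E)²/E
ch 1       31     34.5     0.3551
ch 2       32       33     0.0303
ch 3       24     22.5     0.1000
ch 4       24     25.5     0.0882
ch 5       39     34.5     0.5870
Sum = 1.161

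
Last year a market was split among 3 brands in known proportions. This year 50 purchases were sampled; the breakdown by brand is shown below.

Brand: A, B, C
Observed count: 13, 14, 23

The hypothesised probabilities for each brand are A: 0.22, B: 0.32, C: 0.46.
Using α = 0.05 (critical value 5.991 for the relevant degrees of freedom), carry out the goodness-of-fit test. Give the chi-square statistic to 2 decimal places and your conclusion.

0.61; do not reject

Expected counts E_i = n·p_i: 50×0.22 = 11, 50×0.32 = 16, 50×0.46 = 23.
cat         O        E   (O−E)²/E
A          13       11      0.364
B          14       16      0.250
C          23       23      0.000
Sum = 0.61
df = 2. Since 0.61 < 5.991, we do not reject H₀.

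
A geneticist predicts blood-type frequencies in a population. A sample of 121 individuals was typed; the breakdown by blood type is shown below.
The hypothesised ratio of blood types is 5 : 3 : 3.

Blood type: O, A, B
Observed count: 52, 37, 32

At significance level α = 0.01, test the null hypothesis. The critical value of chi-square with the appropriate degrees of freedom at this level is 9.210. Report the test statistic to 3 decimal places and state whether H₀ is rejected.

Ratio total = 11. Expected counts: 121×5/11 = 55, 121×3/11 = 33, 121×3/11 = 33.
O: (52 − 55)²/55 = 9/55 = 0.1636
A: (37 − 33)²/33 = 16/33 = 0.4848
B: (32 − 33)²/33 = 1/33 = 0.0303
Sum = 0.679
df = 2. Since 0.679 < 9.210, we do not reject H₀.

0.679; do not reject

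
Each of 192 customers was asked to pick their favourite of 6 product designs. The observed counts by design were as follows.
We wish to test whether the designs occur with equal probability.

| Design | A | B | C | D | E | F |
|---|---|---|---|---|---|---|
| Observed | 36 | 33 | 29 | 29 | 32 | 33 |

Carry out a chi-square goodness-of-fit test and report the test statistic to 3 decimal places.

1.125

Expected count for each of the 6 categories: 192/6 = 32.
cat         O        E   (O−E)²/E
A          36       32     0.5000
B          33       32     0.0313
C          29       32     0.2813
D          29       32     0.2813
E          32       32     0.0000
F          33       32     0.0313
Sum = 1.125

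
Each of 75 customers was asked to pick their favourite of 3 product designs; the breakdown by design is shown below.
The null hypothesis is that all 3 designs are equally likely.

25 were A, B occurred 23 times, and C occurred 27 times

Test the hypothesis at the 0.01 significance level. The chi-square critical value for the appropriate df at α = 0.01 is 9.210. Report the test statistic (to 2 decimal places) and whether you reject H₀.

Expected count for each of the 3 categories: 75/3 = 25.
A: (25 − 25)²/25 = 0/25 = 0.000
B: (23 − 25)²/25 = 4/25 = 0.160
C: (27 − 25)²/25 = 4/25 = 0.160
Sum = 0.32
df = 2. Since 0.32 < 9.210, we do not reject H₀.

0.32; do not reject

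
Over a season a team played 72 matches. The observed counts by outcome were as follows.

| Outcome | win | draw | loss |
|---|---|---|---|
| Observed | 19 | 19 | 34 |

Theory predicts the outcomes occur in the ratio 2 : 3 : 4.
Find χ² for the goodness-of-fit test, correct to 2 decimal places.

1.73

Ratio total = 9. Expected counts: 72×2/9 = 16, 72×3/9 = 24, 72×4/9 = 32.
χ² = (19−16)²/16 + (19−24)²/24 + (34−32)²/32
   = 0.563 + 1.042 + 0.125
Sum = 1.73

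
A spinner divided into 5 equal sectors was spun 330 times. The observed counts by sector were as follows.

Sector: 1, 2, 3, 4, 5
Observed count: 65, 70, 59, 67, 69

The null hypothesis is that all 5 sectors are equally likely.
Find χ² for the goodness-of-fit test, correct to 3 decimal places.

Expected count for each of the 5 categories: 330/5 = 66.
1: (65 − 66)²/66 = 1/66 = 0.0152
2: (70 − 66)²/66 = 16/66 = 0.2424
3: (59 − 66)²/66 = 49/66 = 0.7424
4: (67 − 66)²/66 = 1/66 = 0.0152
5: (69 − 66)²/66 = 9/66 = 0.1364
Sum = 1.152

1.152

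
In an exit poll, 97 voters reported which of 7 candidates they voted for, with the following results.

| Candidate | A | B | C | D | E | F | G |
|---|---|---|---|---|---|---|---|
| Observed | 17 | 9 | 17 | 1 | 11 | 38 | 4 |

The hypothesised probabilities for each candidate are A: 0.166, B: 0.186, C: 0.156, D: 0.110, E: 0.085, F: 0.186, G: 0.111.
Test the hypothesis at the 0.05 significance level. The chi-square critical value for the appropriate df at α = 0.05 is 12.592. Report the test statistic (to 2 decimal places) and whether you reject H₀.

40.83; reject

Expected counts E_i = n·p_i: 97×0.166 = 16.102, 97×0.186 = 18.042, 97×0.156 = 15.132, 97×0.110 = 10.67, 97×0.085 = 8.245, 97×0.186 = 18.042, 97×0.111 = 10.767.
A: (17 − 16.102)²/16.102 = 0.806404/16.102 = 0.050
B: (9 − 18.042)²/18.042 = 81.757764/18.042 = 4.532
C: (17 − 15.132)²/15.132 = 3.489424/15.132 = 0.231
D: (1 − 10.67)²/10.67 = 93.5089/10.67 = 8.764
E: (11 − 8.245)²/8.245 = 7.590025/8.245 = 0.921
F: (38 − 18.042)²/18.042 = 398.321764/18.042 = 22.077
G: (4 − 10.767)²/10.767 = 45.792289/10.767 = 4.253
Sum = 40.83
df = 6. Since 40.83 > 12.592, we reject H₀.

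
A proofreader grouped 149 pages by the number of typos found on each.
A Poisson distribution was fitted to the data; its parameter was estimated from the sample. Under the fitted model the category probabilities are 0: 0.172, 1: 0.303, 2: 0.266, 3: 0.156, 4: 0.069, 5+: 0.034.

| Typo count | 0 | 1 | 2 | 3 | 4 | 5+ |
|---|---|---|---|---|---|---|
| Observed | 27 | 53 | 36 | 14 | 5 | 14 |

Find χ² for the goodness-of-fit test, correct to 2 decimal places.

23.92

Expected counts E_i = n·p_i: 149×0.172 = 25.628, 149×0.303 = 45.147, 149×0.266 = 39.634, 149×0.156 = 23.244, 149×0.069 = 10.281, 149×0.034 = 5.066.
cat         O        E   (O−E)²/E
0          27   25.628      0.073
1          53   45.147      1.366
2          36   39.634      0.333
3          14   23.244      3.676
4           5   10.281      2.713
5+         14    5.066     15.755
Sum = 23.92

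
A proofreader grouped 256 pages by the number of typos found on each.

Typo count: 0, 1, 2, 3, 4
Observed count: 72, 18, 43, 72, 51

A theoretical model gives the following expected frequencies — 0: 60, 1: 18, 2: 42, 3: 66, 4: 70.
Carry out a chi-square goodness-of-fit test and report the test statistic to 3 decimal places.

cat         O        E   (O−E)²/E
0          72       60     2.4000
1          18       18     0.0000
2          43       42     0.0238
3          72       66     0.5455
4          51       70     5.1571
Sum = 8.126

8.126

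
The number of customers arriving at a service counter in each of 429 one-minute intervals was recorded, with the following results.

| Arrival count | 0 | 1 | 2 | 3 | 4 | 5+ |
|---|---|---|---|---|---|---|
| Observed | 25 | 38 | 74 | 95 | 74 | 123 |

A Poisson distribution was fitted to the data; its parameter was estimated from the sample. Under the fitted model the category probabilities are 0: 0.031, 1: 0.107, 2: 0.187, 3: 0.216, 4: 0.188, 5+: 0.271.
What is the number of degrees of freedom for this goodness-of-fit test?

4

There are k = 6 categories and 1 parameter estimated from the data, so df = 6 − 1 − 1 = 4.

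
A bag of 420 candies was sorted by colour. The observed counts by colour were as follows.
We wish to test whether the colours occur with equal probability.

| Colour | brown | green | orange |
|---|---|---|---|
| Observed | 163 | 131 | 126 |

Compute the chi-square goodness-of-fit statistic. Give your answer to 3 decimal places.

5.757

Expected count for each of the 3 categories: 420/3 = 140.
brown: (163 − 140)²/140 = 529/140 = 3.7786
green: (131 − 140)²/140 = 81/140 = 0.5786
orange: (126 − 140)²/140 = 196/140 = 1.4000
Sum = 5.757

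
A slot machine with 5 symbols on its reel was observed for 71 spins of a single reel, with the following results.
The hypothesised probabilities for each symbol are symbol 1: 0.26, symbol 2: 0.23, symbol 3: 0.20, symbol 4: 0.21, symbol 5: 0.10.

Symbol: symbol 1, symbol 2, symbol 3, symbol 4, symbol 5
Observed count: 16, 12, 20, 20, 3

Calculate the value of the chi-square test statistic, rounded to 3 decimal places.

7.950

Expected counts E_i = n·p_i: 71×0.26 = 18.46, 71×0.23 = 16.33, 71×0.20 = 14.2, 71×0.21 = 14.91, 71×0.10 = 7.1.
cat           O        E   (O−E)²/E
symbol 1     16    18.46     0.3278
symbol 2     12    16.33     1.1481
symbol 3     20     14.2     2.3690
symbol 4     20    14.91     1.7376
symbol 5      3      7.1     2.3676
Sum = 7.950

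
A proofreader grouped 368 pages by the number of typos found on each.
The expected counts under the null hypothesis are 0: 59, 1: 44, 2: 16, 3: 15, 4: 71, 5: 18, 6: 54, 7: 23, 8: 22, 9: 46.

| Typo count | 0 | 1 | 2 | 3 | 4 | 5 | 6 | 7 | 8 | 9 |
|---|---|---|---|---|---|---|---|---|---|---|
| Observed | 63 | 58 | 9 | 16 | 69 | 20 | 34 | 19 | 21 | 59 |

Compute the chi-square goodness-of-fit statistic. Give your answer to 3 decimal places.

χ² = (63−59)²/59 + (58−44)²/44 + (9−16)²/16 + (16−15)²/15 + (69−71)²/71 + (20−18)²/18 + (34−54)²/54 + (19−23)²/23 + (21−22)²/22 + (59−46)²/46
   = 0.2712 + 4.4545 + 3.0625 + 0.0667 + 0.0563 + 0.2222 + 7.4074 + 0.6957 + 0.0455 + 3.6739
Sum = 19.956

19.956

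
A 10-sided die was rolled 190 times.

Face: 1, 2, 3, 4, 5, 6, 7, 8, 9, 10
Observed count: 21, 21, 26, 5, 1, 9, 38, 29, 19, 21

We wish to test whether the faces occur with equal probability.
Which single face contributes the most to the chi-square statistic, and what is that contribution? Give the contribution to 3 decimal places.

7, 19.000

Under H₀ each category has probability 1/10, so each expected count is 190/10 = 19.
χ² = (21−19)²/19 + (21−19)²/19 + (26−19)²/19 + (5−19)²/19 + (1−19)²/19 + (9−19)²/19 + (38−19)²/19 + (29−19)²/19 + (19−19)²/19 + (21−19)²/19
   = 0.2105 + 0.2105 + 2.5789 + 10.3158 + 17.0526 + 5.2632 + 19.0000 + 5.2632 + 0.0000 + 0.2105
The largest term is for 7: 19.000.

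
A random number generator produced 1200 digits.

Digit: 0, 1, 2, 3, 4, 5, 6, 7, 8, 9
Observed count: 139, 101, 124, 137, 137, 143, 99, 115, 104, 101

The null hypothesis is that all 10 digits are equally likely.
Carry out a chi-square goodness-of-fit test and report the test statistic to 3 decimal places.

Expected count for each of the 10 categories: 1200/10 = 120.
0: (139 − 120)²/120 = 361/120 = 3.0083
1: (101 − 120)²/120 = 361/120 = 3.0083
2: (124 − 120)²/120 = 16/120 = 0.1333
3: (137 − 120)²/120 = 289/120 = 2.4083
4: (137 − 120)²/120 = 289/120 = 2.4083
5: (143 − 120)²/120 = 529/120 = 4.4083
6: (99 − 120)²/120 = 441/120 = 3.6750
7: (115 − 120)²/120 = 25/120 = 0.2083
8: (104 − 120)²/120 = 256/120 = 2.1333
9: (101 − 120)²/120 = 361/120 = 3.0083
Sum = 24.400

24.400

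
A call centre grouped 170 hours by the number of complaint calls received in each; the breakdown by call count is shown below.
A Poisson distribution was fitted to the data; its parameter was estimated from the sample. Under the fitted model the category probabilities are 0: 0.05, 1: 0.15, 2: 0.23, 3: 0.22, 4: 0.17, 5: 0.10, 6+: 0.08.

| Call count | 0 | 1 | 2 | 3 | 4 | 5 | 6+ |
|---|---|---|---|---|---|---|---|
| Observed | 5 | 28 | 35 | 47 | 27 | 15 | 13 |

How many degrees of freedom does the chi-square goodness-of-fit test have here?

There are k = 7 categories and 1 parameter estimated from the data, so df = 7 − 1 − 1 = 5.

5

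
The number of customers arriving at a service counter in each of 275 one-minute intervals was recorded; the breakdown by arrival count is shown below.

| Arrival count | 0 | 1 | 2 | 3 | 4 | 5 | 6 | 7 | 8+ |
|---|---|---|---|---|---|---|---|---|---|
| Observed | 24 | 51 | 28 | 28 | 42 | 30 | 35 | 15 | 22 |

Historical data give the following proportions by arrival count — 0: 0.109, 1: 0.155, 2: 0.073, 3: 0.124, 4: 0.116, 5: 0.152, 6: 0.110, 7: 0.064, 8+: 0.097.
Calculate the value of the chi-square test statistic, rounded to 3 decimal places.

15.534

Expected counts E_i = n·p_i: 275×0.109 = 29.975, 275×0.155 = 42.625, 275×0.073 = 20.075, 275×0.124 = 34.1, 275×0.116 = 31.9, 275×0.152 = 41.8, 275×0.110 = 30.25, 275×0.064 = 17.6, 275×0.097 = 26.675.
0: (24 − 29.975)²/29.975 = 35.700625/29.975 = 1.1910
1: (51 − 42.625)²/42.625 = 70.140625/42.625 = 1.6455
2: (28 − 20.075)²/20.075 = 62.805625/20.075 = 3.1285
3: (28 − 34.1)²/34.1 = 37.21/34.1 = 1.0912
4: (42 − 31.9)²/31.9 = 102.01/31.9 = 3.1978
5: (30 − 41.8)²/41.8 = 139.24/41.8 = 3.3311
6: (35 − 30.25)²/30.25 = 22.5625/30.25 = 0.7459
7: (15 − 17.6)²/17.6 = 6.76/17.6 = 0.3841
8+: (22 − 26.675)²/26.675 = 21.855625/26.675 = 0.8193
Sum = 15.534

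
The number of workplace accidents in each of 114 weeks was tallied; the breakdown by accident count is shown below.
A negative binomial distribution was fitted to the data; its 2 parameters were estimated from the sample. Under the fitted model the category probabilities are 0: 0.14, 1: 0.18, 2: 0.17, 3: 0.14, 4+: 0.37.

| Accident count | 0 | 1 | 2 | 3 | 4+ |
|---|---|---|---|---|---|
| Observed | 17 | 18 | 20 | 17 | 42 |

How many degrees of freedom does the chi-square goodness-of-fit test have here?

There are k = 5 categories and 2 parameters estimated from the data, so df = 5 − 1 − 2 = 2.

2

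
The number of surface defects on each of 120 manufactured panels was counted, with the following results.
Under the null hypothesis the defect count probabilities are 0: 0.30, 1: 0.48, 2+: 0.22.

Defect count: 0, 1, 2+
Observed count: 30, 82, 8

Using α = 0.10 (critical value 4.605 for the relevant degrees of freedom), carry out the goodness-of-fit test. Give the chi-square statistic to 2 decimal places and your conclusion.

Expected counts E_i = n·p_i: 120×0.30 = 36, 120×0.48 = 57.6, 120×0.22 = 26.4.
χ² = (30−36)²/36 + (82−57.6)²/57.6 + (8−26.4)²/26.4
   = 1.000 + 10.336 + 12.824
Sum = 24.16
df = 2. Since 24.16 > 4.605, we reject H₀.

24.16; reject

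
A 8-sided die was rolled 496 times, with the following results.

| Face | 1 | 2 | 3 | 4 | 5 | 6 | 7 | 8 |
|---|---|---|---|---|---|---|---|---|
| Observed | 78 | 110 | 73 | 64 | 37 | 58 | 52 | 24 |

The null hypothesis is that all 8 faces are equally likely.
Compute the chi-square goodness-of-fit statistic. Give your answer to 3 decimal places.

78.548

Expected count for each of the 8 categories: 496/8 = 62.
cat         O        E   (O−E)²/E
1          78       62     4.1290
2         110       62    37.1613
3          73       62     1.9516
4          64       62     0.0645
5          37       62    10.0806
6          58       62     0.2581
7          52       62     1.6129
8          24       62    23.2903
Sum = 78.548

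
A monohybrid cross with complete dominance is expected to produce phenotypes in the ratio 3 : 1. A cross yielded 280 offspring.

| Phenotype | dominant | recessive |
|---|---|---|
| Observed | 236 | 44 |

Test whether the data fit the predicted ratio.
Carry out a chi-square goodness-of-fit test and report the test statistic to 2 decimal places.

12.88

Ratio total = 4. Expected counts: 280×3/4 = 210, 280×1/4 = 70.
cat            O        E   (O−E)²/E
dominant     236      210      3.219
recessive     44       70      9.657
Sum = 12.88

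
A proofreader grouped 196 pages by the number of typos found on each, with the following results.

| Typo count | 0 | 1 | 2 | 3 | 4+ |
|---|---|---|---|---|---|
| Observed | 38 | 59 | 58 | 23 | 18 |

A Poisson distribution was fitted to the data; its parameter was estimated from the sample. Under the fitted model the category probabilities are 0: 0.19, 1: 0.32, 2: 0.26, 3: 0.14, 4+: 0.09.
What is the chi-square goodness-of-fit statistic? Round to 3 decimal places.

Expected counts E_i = n·p_i: 196×0.19 = 37.24, 196×0.32 = 62.72, 196×0.26 = 50.96, 196×0.14 = 27.44, 196×0.09 = 17.64.
χ² = (38−37.24)²/37.24 + (59−62.72)²/62.72 + (58−50.96)²/50.96 + (23−27.44)²/27.44 + (18−17.64)²/17.64
   = 0.0155 + 0.2206 + 0.9726 + 0.7184 + 0.0073
Sum = 1.934

1.934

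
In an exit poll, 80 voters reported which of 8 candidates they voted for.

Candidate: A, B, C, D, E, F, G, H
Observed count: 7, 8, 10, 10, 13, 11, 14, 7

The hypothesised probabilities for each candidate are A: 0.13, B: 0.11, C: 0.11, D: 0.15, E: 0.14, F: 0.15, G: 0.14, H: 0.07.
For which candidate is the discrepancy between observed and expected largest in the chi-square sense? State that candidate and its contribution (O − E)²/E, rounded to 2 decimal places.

Expected counts E_i = n·p_i: 80×0.13 = 10.4, 80×0.11 = 8.8, 80×0.11 = 8.8, 80×0.15 = 12, 80×0.14 = 11.2, 80×0.15 = 12, 80×0.14 = 11.2, 80×0.07 = 5.6.
χ² = (7−10.4)²/10.4 + (8−8.8)²/8.8 + (10−8.8)²/8.8 + (10−12)²/12 + (13−11.2)²/11.2 + (11−12)²/12 + (14−11.2)²/11.2 + (7−5.6)²/5.6
   = 1.112 + 0.073 + 0.164 + 0.333 + 0.289 + 0.083 + 0.700 + 0.350
The largest term is for A: 1.11.

A, 1.11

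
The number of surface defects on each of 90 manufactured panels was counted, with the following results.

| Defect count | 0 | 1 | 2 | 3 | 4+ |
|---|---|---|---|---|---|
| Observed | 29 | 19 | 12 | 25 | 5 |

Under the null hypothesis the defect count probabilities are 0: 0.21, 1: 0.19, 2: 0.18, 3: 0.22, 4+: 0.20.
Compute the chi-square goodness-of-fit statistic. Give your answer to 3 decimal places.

17.452

Expected counts E_i = n·p_i: 90×0.21 = 18.9, 90×0.19 = 17.1, 90×0.18 = 16.2, 90×0.22 = 19.8, 90×0.20 = 18.
χ² = (29−18.9)²/18.9 + (19−17.1)²/17.1 + (12−16.2)²/16.2 + (25−19.8)²/19.8 + (5−18)²/18
   = 5.3974 + 0.2111 + 1.0889 + 1.3657 + 9.3889
Sum = 17.452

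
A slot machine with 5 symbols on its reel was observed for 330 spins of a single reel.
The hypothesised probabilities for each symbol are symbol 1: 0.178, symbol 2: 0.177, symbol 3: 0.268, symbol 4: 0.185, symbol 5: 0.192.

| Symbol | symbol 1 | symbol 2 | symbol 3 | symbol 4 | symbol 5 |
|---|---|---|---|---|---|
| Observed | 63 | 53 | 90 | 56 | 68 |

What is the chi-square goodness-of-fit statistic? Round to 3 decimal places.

Expected counts E_i = n·p_i: 330×0.178 = 58.74, 330×0.177 = 58.41, 330×0.268 = 88.44, 330×0.185 = 61.05, 330×0.192 = 63.36.
χ² = (63−58.74)²/58.74 + (53−58.41)²/58.41 + (90−88.44)²/88.44 + (56−61.05)²/61.05 + (68−63.36)²/63.36
   = 0.3089 + 0.5011 + 0.0275 + 0.4177 + 0.3398
Sum = 1.595

1.595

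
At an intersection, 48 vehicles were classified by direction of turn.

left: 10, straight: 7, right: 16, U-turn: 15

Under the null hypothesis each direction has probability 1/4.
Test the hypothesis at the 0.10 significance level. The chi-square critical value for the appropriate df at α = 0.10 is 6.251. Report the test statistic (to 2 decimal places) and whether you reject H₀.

Expected count for each of the 4 categories: 48/4 = 12.
χ² = (10−12)²/12 + (7−12)²/12 + (16−12)²/12 + (15−12)²/12
   = 0.333 + 2.083 + 1.333 + 0.750
Sum = 4.50
df = 3. Since 4.50 < 6.251, we do not reject H₀.

4.50; do not reject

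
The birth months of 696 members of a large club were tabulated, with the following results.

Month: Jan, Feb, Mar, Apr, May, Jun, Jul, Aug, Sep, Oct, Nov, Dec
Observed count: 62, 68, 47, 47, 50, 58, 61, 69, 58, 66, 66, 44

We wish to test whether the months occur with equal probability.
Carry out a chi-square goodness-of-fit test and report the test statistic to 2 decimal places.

Expected count for each of the 12 categories: 696/12 = 58.
χ² = (62−58)²/58 + (68−58)²/58 + (47−58)²/58 + (47−58)²/58 + (50−58)²/58 + (58−58)²/58 + (61−58)²/58 + (69−58)²/58 + (58−58)²/58 + (66−58)²/58 + (66−58)²/58 + (44−58)²/58
   = 0.276 + 1.724 + 2.086 + 2.086 + 1.103 + 0.000 + 0.155 + 2.086 + 0.000 + 1.103 + 1.103 + 3.379
Sum = 15.10

15.10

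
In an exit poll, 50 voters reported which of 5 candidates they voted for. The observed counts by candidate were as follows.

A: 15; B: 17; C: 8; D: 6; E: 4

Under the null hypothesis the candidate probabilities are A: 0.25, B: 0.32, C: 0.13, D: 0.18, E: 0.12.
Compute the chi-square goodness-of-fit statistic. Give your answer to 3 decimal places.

Expected counts E_i = n·p_i: 50×0.25 = 12.5, 50×0.32 = 16, 50×0.13 = 6.5, 50×0.18 = 9, 50×0.12 = 6.
cat         O        E   (O−E)²/E
A          15     12.5     0.5000
B          17       16     0.0625
C           8      6.5     0.3462
D           6        9     1.0000
E           4        6     0.6667
Sum = 2.575

2.575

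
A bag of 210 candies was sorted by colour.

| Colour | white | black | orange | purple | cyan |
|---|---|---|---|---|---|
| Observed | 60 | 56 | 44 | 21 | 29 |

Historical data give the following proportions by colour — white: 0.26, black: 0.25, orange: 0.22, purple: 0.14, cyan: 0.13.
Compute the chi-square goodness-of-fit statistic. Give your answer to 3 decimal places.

Expected counts E_i = n·p_i: 210×0.26 = 54.6, 210×0.25 = 52.5, 210×0.22 = 46.2, 210×0.14 = 29.4, 210×0.13 = 27.3.
cat         O        E   (O−E)²/E
white      60     54.6     0.5341
black      56     52.5     0.2333
orange     44     46.2     0.1048
purple     21     29.4     2.4000
cyan       29     27.3     0.1059
Sum = 3.378

3.378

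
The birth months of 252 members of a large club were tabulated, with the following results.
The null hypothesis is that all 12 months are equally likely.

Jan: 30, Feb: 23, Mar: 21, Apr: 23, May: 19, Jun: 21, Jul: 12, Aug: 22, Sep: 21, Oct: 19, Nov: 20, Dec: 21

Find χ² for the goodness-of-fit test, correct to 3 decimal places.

Under H₀ each category has probability 1/12, so each expected count is 252/12 = 21.
cat         O        E   (O−E)²/E
Jan        30       21     3.8571
Feb        23       21     0.1905
Mar        21       21     0.0000
Apr        23       21     0.1905
May        19       21     0.1905
Jun        21       21     0.0000
Jul        12       21     3.8571
Aug        22       21     0.0476
Sep        21       21     0.0000
Oct        19       21     0.1905
Nov        20       21     0.0476
Dec        21       21     0.0000
Sum = 8.571

8.571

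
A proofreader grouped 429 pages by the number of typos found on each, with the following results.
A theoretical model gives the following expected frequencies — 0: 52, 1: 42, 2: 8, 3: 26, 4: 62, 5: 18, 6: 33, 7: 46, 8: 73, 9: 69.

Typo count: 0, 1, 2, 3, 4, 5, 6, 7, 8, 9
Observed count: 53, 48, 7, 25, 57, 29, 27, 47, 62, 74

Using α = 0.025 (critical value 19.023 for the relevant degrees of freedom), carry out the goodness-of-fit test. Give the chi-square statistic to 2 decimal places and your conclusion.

0: (53 − 52)²/52 = 1/52 = 0.019
1: (48 − 42)²/42 = 36/42 = 0.857
2: (7 − 8)²/8 = 1/8 = 0.125
3: (25 − 26)²/26 = 1/26 = 0.038
4: (57 − 62)²/62 = 25/62 = 0.403
5: (29 − 18)²/18 = 121/18 = 6.722
6: (27 − 33)²/33 = 36/33 = 1.091
7: (47 − 46)²/46 = 1/46 = 0.022
8: (62 − 73)²/73 = 121/73 = 1.658
9: (74 − 69)²/69 = 25/69 = 0.362
Sum = 11.30
df = 9. Since 11.30 < 19.023, we do not reject H₀.

11.30; do not reject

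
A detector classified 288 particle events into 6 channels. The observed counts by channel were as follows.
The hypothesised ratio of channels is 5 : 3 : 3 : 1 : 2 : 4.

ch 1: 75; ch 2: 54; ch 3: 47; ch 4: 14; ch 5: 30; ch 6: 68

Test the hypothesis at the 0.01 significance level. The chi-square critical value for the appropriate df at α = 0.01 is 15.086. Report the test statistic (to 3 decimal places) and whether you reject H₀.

1.708; do not reject

Ratio total = 18. Expected counts: 288×5/18 = 80, 288×3/18 = 48, 288×3/18 = 48, 288×1/18 = 16, 288×2/18 = 32, 288×4/18 = 64.
χ² = (75−80)²/80 + (54−48)²/48 + (47−48)²/48 + (14−16)²/16 + (30−32)²/32 + (68−64)²/64
   = 0.3125 + 0.7500 + 0.0208 + 0.2500 + 0.1250 + 0.2500
Sum = 1.708
df = 5. Since 1.708 < 15.086, we do not reject H₀.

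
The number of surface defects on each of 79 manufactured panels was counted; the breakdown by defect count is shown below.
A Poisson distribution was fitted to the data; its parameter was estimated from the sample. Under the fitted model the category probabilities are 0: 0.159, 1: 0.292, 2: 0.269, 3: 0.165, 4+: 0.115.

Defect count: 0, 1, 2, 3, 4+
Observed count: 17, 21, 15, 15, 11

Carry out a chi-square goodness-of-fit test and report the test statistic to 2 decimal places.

Expected counts E_i = n·p_i: 79×0.159 = 12.561, 79×0.292 = 23.068, 79×0.269 = 21.251, 79×0.165 = 13.035, 79×0.115 = 9.085.
cat         O        E   (O−E)²/E
0          17   12.561      1.569
1          21   23.068      0.185
2          15   21.251      1.839
3          15   13.035      0.296
4+         11    9.085      0.404
Sum = 4.29

4.29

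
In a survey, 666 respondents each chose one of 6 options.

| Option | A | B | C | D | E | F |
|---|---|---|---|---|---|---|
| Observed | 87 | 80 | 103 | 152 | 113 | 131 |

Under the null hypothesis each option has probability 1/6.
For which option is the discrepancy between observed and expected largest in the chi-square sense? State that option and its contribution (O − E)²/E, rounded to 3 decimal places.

Under H₀ each category has probability 1/6, so each expected count is 666/6 = 111.
A: (87 − 111)²/111 = 576/111 = 5.1892
B: (80 − 111)²/111 = 961/111 = 8.6577
C: (103 − 111)²/111 = 64/111 = 0.5766
D: (152 − 111)²/111 = 1681/111 = 15.1441
E: (113 − 111)²/111 = 4/111 = 0.0360
F: (131 − 111)²/111 = 400/111 = 3.6036
The largest term is for D: 15.144.

D, 15.144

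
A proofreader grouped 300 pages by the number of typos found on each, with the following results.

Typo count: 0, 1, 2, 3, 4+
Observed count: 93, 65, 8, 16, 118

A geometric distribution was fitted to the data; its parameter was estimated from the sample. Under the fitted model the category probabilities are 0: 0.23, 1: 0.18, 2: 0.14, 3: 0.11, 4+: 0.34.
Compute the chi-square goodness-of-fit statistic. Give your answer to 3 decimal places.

Expected counts E_i = n·p_i: 300×0.23 = 69, 300×0.18 = 54, 300×0.14 = 42, 300×0.11 = 33, 300×0.34 = 102.
χ² = (93−69)²/69 + (65−54)²/54 + (8−42)²/42 + (16−33)²/33 + (118−102)²/102
   = 8.3478 + 2.2407 + 27.5238 + 8.7576 + 2.5098
Sum = 49.380

49.380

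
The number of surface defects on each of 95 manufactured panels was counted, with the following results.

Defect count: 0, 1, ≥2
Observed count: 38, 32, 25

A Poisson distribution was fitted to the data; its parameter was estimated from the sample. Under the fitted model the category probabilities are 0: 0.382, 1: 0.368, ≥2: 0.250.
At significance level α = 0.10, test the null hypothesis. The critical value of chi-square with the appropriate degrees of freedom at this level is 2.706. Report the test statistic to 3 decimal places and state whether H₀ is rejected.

0.397; do not reject

Expected counts E_i = n·p_i: 95×0.382 = 36.29, 95×0.368 = 34.96, 95×0.250 = 23.75.
cat         O        E   (O−E)²/E
0          38    36.29     0.0806
1          32    34.96     0.2506
≥2         25    23.75     0.0658
Sum = 0.397
df = 1. Since 0.397 < 2.706, we do not reject H₀.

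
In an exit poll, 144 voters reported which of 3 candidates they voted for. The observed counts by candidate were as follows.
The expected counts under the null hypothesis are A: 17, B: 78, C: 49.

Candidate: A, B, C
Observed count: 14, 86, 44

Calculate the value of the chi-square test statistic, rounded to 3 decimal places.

1.860

A: (14 − 17)²/17 = 9/17 = 0.5294
B: (86 − 78)²/78 = 64/78 = 0.8205
C: (44 − 49)²/49 = 25/49 = 0.5102
Sum = 1.860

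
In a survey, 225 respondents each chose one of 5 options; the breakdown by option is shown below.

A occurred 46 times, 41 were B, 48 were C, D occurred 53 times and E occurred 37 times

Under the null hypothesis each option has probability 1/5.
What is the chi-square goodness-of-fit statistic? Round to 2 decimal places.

3.42

Expected count for each of the 5 categories: 225/5 = 45.
cat         O        E   (O−E)²/E
A          46       45      0.022
B          41       45      0.356
C          48       45      0.200
D          53       45      1.422
E          37       45      1.422
Sum = 3.42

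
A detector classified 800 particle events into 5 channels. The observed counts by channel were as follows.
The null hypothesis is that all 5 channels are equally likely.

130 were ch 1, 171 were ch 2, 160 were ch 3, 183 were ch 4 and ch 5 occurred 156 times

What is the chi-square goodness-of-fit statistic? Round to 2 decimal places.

9.79

Under H₀ each category has probability 1/5, so each expected count is 800/5 = 160.
ch 1: (130 − 160)²/160 = 900/160 = 5.625
ch 2: (171 − 160)²/160 = 121/160 = 0.756
ch 3: (160 − 160)²/160 = 0/160 = 0.000
ch 4: (183 − 160)²/160 = 529/160 = 3.306
ch 5: (156 − 160)²/160 = 16/160 = 0.100
Sum = 9.79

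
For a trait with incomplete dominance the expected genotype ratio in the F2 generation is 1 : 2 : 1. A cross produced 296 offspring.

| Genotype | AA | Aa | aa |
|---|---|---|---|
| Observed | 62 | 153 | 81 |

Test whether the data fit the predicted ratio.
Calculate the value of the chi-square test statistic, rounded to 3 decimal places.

2.777

Ratio total = 4. Expected counts: 296×1/4 = 74, 296×2/4 = 148, 296×1/4 = 74.
AA: (62 − 74)²/74 = 144/74 = 1.9459
Aa: (153 − 148)²/148 = 25/148 = 0.1689
aa: (81 − 74)²/74 = 49/74 = 0.6622
Sum = 2.777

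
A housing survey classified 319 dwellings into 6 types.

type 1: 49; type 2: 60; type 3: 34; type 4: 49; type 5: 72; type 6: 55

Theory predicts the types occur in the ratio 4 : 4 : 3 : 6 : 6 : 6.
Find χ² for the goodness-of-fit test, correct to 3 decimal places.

13.174

Ratio total = 29. Expected counts: 319×4/29 = 44, 319×4/29 = 44, 319×3/29 = 33, 319×6/29 = 66, 319×6/29 = 66, 319×6/29 = 66.
χ² = (49−44)²/44 + (60−44)²/44 + (34−33)²/33 + (49−66)²/66 + (72−66)²/66 + (55−66)²/66
   = 0.5682 + 5.8182 + 0.0303 + 4.3788 + 0.5455 + 1.8333
Sum = 13.174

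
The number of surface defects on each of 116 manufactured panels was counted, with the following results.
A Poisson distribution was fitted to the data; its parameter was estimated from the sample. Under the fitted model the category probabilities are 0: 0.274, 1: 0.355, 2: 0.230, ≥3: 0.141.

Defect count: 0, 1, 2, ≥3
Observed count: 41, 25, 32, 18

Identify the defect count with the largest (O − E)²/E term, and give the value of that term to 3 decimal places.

Expected counts E_i = n·p_i: 116×0.274 = 31.784, 116×0.355 = 41.18, 116×0.230 = 26.68, 116×0.141 = 16.356.
cat         O        E   (O−E)²/E
0          41   31.784     2.6722
1          25    41.18     6.3573
2          32    26.68     1.0608
≥3         18   16.356     0.1652
The largest term is for 1: 6.357.

1, 6.357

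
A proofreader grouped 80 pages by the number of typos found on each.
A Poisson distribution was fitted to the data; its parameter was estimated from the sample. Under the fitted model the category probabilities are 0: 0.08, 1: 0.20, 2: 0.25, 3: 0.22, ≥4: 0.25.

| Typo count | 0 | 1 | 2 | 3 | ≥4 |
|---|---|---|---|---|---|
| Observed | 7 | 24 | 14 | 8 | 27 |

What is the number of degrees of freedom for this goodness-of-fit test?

3

There are k = 5 categories and 1 parameter estimated from the data, so df = 5 − 1 − 1 = 3.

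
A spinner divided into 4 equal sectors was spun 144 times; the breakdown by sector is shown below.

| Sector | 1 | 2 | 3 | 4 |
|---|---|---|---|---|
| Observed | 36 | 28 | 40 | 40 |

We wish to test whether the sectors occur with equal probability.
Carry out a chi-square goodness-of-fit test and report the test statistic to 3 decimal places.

Under H₀ each category has probability 1/4, so each expected count is 144/4 = 36.
χ² = (36−36)²/36 + (28−36)²/36 + (40−36)²/36 + (40−36)²/36
   = 0.0000 + 1.7778 + 0.4444 + 0.4444
Sum = 2.667

2.667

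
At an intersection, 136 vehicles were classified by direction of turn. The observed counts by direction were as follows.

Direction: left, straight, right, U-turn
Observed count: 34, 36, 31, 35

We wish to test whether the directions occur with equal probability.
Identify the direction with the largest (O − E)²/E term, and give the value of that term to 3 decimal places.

Under H₀ each category has probability 1/4, so each expected count is 136/4 = 34.
cat           O        E   (O−E)²/E
left         34       34     0.0000
straight     36       34     0.1176
right        31       34     0.2647
U-turn       35       34     0.0294
The largest term is for right: 0.265.

right, 0.265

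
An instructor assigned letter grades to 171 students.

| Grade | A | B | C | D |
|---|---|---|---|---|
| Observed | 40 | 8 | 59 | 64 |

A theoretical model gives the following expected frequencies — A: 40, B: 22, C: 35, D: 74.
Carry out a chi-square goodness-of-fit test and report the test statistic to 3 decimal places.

χ² = (40−40)²/40 + (8−22)²/22 + (59−35)²/35 + (64−74)²/74
   = 0.0000 + 8.9091 + 16.4571 + 1.3514
Sum = 26.718

26.718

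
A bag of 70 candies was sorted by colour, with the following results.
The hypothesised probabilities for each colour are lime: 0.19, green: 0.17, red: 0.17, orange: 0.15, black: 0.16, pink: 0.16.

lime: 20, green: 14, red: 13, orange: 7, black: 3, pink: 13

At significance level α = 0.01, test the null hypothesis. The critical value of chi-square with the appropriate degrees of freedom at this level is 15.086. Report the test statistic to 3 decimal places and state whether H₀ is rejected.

11.307; do not reject

Expected counts E_i = n·p_i: 70×0.19 = 13.3, 70×0.17 = 11.9, 70×0.17 = 11.9, 70×0.15 = 10.5, 70×0.16 = 11.2, 70×0.16 = 11.2.
lime: (20 − 13.3)²/13.3 = 44.89/13.3 = 3.3752
green: (14 − 11.9)²/11.9 = 4.41/11.9 = 0.3706
red: (13 − 11.9)²/11.9 = 1.21/11.9 = 0.1017
orange: (7 − 10.5)²/10.5 = 12.25/10.5 = 1.1667
black: (3 − 11.2)²/11.2 = 67.24/11.2 = 6.0036
pink: (13 − 11.2)²/11.2 = 3.24/11.2 = 0.2893
Sum = 11.307
df = 5. Since 11.307 < 15.086, we do not reject H₀.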